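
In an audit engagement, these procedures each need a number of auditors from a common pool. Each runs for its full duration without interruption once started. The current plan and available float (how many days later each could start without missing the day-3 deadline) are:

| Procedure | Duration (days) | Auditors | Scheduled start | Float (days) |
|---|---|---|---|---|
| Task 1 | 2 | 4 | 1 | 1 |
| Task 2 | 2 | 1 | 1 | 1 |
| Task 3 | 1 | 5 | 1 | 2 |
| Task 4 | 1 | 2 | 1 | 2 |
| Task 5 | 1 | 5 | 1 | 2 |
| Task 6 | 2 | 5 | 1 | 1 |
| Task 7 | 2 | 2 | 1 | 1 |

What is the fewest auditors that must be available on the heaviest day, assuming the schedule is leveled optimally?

Early-start (Task 1@1, Task 2@1, Task 3@1, Task 4@1, Task 5@1, Task 6@1, Task 7@1) gives peak 24: d1:24  d2:12  d3:0.
Shift Task 5→3, Task 6→2, Task 7→2.
Schedule Task 1@1, Task 2@1, Task 3@1, Task 4@1, Task 5@3, Task 6@2, Task 7@2: d1:12  d2:12  d3:12 — peak 12.
Total auditor-days = 36 over 3 days ⇒ peak ≥ ⌈36/3⌉ = 12, so 12 is optimal.

12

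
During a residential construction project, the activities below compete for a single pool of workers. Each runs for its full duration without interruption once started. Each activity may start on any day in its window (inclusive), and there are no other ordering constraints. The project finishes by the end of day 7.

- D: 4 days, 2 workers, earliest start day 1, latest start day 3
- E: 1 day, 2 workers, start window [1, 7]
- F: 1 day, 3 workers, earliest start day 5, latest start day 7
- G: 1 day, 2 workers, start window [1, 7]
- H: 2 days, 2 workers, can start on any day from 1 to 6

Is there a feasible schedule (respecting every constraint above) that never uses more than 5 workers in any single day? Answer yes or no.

yes

Schedule D@1, E@1, F@5, G@2, H@3: d1:4  d2:4  d3:4  d4:4  d5:3  d6:0  d7:0 — peak 4 ≤ 5.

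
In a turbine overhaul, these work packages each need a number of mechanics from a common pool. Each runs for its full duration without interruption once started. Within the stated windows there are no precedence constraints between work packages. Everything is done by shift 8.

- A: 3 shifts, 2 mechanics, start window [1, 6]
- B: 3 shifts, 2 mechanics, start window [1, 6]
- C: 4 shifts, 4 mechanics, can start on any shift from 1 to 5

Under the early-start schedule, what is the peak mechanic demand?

Early-start schedule: A@1, B@1, C@1.
Load per shift: shift 1: 8, shift 2: 8, shift 3: 8, shift 4: 4, shift 5: 0, shift 6: 0, shift 7: 0, shift 8: 0.
Peak is 8.

8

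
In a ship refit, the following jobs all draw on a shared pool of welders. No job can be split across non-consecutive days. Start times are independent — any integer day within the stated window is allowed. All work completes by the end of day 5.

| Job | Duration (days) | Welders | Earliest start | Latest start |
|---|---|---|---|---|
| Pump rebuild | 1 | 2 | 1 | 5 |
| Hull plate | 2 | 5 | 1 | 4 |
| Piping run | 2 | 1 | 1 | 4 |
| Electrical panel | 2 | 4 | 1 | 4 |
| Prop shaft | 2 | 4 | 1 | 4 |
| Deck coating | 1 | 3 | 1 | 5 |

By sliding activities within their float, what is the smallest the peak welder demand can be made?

8

Early-start (Pump rebuild@1, Hull plate@1, Piping run@1, Electrical panel@1, Prop shaft@1, Deck coating@1) gives peak 19: d1:19  d2:14  d3:0  d4:0  d5:0.
Shift Electrical panel→3, Prop shaft→3, Deck coating→5.
Schedule Pump rebuild@1, Hull plate@1, Piping run@1, Electrical panel@3, Prop shaft@3, Deck coating@5: d1:8  d2:6  d3:8  d4:8  d5:3 — peak 8.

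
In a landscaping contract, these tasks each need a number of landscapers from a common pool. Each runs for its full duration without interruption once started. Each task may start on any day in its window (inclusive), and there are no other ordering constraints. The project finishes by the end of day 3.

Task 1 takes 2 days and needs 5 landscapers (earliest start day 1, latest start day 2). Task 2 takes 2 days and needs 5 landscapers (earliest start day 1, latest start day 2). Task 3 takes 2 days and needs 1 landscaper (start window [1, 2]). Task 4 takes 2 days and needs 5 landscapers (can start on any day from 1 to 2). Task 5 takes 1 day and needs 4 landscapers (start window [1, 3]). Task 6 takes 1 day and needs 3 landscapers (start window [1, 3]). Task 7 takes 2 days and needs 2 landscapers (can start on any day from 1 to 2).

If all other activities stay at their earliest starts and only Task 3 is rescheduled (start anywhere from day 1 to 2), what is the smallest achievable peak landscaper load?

Task 3@1: d1:25  d2:18  d3:0 → peak 25
Task 3@2: d1:24  d2:18  d3:1 → peak 24
Best is Task 3@2, peak 24.

24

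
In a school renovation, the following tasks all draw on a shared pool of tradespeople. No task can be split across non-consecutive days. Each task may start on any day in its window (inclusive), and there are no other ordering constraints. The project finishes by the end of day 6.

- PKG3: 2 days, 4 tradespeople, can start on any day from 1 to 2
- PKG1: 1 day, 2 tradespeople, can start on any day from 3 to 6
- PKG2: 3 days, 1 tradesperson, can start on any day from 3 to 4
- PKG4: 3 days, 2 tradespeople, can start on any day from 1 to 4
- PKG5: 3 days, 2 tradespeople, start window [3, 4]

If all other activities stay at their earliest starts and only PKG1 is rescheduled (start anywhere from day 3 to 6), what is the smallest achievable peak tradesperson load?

6

PKG1@3: d1:6  d2:6  d3:7  d4:3  d5:3  d6:0 → peak 7
PKG1@4: d1:6  d2:6  d3:5  d4:5  d5:3  d6:0 → peak 6
PKG1@5: d1:6  d2:6  d3:5  d4:3  d5:5  d6:0 → peak 6
PKG1@6: d1:6  d2:6  d3:5  d4:3  d5:3  d6:2 → peak 6
Best is PKG1@4, peak 6.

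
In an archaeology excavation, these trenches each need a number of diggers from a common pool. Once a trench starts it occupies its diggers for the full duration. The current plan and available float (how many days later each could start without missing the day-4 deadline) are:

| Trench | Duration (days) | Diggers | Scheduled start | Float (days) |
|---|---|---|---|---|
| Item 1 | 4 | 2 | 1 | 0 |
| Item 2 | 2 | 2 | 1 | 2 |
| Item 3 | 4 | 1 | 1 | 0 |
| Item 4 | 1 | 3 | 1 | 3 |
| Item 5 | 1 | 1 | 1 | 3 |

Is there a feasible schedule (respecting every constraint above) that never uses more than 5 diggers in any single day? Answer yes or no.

no

The minimum achievable peak is 6; 5 < 6, so no feasible schedule stays within the cap.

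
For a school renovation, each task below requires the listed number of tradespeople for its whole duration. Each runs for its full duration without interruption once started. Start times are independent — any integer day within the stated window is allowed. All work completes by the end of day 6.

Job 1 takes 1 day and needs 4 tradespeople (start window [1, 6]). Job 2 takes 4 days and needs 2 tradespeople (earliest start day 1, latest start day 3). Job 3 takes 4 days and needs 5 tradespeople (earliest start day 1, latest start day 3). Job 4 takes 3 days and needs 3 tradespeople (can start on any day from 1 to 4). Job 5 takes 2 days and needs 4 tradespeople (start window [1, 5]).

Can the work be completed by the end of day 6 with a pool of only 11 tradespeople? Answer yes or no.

yes

Schedule Job 1@1, Job 2@1, Job 3@2, Job 4@1, Job 5@5: d1:9  d2:10  d3:10  d4:7  d5:9  d6:4 — peak 10 ≤ 11.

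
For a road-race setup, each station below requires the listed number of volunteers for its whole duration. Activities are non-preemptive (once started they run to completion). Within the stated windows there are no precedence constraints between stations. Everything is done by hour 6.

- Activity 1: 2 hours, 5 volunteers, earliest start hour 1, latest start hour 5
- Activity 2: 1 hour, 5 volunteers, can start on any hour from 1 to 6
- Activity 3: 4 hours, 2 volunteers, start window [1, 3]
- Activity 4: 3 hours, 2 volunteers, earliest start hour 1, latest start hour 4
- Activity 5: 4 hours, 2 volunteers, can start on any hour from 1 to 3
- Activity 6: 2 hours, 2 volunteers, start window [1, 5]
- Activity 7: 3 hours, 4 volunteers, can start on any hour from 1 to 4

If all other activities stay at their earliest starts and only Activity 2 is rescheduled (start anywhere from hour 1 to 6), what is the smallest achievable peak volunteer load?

17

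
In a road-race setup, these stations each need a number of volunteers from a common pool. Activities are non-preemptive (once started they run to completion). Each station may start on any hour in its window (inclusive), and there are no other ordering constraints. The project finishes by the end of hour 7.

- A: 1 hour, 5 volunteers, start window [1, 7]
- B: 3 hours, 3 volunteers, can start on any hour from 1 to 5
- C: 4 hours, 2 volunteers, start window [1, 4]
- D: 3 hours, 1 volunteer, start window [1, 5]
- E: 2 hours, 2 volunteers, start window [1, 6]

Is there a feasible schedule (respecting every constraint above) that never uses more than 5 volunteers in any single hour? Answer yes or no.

yes

Schedule A@1, B@2, C@2, D@5, E@5: h1:5  h2:5  h3:5  h4:5  h5:5  h6:3  h7:1 — peak 5 ≤ 5.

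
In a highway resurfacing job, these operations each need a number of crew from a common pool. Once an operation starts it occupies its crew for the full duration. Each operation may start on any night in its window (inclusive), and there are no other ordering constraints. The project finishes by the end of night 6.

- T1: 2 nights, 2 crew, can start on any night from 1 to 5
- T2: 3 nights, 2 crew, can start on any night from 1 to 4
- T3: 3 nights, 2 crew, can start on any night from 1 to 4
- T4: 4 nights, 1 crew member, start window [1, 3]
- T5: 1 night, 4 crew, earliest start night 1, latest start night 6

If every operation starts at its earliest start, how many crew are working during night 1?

11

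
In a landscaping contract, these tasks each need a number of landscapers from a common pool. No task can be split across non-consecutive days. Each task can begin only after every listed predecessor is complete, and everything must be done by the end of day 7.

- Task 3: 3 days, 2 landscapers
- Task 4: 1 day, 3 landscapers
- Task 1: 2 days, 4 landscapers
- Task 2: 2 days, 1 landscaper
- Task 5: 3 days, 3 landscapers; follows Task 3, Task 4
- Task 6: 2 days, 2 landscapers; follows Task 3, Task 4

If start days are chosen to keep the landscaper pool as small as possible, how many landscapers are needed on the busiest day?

6

Early-start (Task 3@1, Task 4@1, Task 1@1, Task 2@1, Task 5@4, Task 6@4) gives peak 10: d1:10  d2:7  d3:2  d4:5  d5:5  d6:3  d7:0.
Shift Task 1→2, Task 2→4.
Schedule Task 3@1, Task 4@1, Task 1@2, Task 2@4, Task 5@4, Task 6@4: d1:5  d2:6  d3:6  d4:6  d5:6  d6:3  d7:0 — peak 6.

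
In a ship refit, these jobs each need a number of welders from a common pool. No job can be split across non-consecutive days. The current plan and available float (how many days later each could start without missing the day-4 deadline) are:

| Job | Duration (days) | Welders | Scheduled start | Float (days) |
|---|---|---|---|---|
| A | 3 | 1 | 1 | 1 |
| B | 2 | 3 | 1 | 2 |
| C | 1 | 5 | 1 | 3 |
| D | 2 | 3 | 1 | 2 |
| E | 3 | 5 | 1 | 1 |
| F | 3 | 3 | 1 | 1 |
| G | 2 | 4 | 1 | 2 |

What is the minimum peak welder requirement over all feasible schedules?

15

Early-start (A@1, B@1, C@1, D@1, E@1, F@1, G@1) gives peak 24: d1:24  d2:19  d3:9  d4:0.
Shift E→2, G→3.
Schedule A@1, B@1, C@1, D@1, E@2, F@1, G@3: d1:15  d2:15  d3:13  d4:9 — peak 15.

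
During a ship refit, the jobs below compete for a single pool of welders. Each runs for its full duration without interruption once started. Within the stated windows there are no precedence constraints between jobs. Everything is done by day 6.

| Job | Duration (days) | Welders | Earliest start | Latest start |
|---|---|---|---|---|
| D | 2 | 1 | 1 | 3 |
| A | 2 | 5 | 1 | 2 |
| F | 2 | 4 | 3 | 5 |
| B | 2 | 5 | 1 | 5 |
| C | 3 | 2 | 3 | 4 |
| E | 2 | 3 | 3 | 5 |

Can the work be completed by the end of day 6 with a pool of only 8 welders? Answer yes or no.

no

The minimum achievable peak is 9; 8 < 9, so no feasible schedule stays within the cap.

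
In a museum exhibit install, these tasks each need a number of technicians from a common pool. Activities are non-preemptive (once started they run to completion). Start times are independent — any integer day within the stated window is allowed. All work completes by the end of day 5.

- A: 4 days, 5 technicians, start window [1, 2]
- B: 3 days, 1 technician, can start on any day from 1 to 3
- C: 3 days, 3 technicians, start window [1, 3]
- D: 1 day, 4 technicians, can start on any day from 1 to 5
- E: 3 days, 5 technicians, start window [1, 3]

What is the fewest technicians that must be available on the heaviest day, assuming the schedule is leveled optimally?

14

Early-start (A@1, B@1, C@1, D@1, E@1) gives peak 18: d1:18  d2:14  d3:14  d4:5  d5:0.
Shift E→2.
Schedule A@1, B@1, C@1, D@1, E@2: d1:13  d2:14  d3:14  d4:10  d5:0 — peak 14.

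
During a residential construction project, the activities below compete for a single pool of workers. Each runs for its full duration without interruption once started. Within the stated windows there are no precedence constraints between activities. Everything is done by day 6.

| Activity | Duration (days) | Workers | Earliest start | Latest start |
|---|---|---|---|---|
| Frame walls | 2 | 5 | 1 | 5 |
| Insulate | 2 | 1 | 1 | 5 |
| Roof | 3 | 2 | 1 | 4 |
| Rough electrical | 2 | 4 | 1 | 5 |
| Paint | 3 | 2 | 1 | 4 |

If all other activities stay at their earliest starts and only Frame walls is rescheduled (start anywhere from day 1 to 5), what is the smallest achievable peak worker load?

9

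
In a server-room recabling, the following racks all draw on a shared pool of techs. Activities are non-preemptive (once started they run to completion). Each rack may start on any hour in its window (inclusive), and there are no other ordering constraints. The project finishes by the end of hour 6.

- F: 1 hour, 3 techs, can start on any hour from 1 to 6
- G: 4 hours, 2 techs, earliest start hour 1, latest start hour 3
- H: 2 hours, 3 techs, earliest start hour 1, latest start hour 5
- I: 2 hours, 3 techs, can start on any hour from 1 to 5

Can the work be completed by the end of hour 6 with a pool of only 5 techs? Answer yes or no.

Schedule F@1, G@1, H@2, I@4: h1:5  h2:5  h3:5  h4:5  h5:3  h6:0 — peak 5 ≤ 5.

yes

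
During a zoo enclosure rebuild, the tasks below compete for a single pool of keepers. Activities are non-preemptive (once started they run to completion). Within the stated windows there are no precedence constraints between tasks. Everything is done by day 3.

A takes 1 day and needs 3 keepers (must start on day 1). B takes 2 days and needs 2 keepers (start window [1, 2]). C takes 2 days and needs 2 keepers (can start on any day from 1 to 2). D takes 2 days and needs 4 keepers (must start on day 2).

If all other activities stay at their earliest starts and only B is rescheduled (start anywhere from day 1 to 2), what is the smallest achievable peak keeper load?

B@1: d1:7  d2:8  d3:4 → peak 8
B@2: d1:5  d2:8  d3:6 → peak 8
Best is B@1, peak 8.

8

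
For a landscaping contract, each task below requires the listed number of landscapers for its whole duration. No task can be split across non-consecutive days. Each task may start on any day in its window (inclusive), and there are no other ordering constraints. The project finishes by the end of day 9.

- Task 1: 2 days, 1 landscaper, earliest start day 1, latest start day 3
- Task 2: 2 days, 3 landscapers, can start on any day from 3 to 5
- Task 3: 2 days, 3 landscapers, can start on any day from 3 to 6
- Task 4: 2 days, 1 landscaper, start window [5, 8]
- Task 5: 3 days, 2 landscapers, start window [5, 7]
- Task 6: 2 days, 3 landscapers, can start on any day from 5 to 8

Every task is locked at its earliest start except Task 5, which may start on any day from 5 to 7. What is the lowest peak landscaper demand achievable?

Task 5@5: d1:1  d2:1  d3:6  d4:6  d5:6  d6:6  d7:2  d8:0  d9:0 → peak 6
Task 5@6: d1:1  d2:1  d3:6  d4:6  d5:4  d6:6  d7:2  d8:2  d9:0 → peak 6
Task 5@7: d1:1  d2:1  d3:6  d4:6  d5:4  d6:4  d7:2  d8:2  d9:2 → peak 6
Best is Task 5@5, peak 6.

6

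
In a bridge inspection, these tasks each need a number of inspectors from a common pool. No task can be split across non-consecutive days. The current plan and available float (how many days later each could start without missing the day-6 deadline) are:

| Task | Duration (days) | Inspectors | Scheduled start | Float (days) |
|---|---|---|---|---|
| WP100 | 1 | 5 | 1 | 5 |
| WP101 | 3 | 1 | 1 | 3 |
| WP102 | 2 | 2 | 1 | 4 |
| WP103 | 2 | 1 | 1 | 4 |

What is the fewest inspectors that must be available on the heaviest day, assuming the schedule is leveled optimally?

5

Early-start (WP100@1, WP101@1, WP102@1, WP103@1) gives peak 9: d1:9  d2:4  d3:1  d4:0  d5:0  d6:0.
Shift WP101→2, WP102→2, WP103→2.
Schedule WP100@1, WP101@2, WP102@2, WP103@2: d1:5  d2:4  d3:4  d4:1  d5:0  d6:0 — peak 5.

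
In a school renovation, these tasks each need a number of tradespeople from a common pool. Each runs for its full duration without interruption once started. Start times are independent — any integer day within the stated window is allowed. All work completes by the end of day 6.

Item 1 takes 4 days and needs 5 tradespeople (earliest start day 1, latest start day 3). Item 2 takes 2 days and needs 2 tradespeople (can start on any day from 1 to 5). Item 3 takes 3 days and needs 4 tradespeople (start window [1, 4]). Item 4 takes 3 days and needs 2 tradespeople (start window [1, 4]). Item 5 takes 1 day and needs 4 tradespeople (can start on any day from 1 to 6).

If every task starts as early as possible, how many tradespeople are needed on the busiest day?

Early-start schedule: Item 1@1, Item 2@1, Item 3@1, Item 4@1, Item 5@1.
Load per day: day 1: 17, day 2: 13, day 3: 11, day 4: 5, day 5: 0, day 6: 0.
Peak is 17.

17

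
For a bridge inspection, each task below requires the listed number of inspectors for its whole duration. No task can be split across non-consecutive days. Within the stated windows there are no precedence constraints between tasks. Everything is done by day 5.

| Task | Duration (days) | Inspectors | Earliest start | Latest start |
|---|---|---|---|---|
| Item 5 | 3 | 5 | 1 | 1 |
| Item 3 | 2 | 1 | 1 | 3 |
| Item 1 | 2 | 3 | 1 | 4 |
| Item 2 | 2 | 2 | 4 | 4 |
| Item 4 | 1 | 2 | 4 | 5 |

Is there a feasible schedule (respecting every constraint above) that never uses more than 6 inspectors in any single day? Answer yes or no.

The minimum achievable peak is 7; 6 < 7, so no feasible schedule stays within the cap.

no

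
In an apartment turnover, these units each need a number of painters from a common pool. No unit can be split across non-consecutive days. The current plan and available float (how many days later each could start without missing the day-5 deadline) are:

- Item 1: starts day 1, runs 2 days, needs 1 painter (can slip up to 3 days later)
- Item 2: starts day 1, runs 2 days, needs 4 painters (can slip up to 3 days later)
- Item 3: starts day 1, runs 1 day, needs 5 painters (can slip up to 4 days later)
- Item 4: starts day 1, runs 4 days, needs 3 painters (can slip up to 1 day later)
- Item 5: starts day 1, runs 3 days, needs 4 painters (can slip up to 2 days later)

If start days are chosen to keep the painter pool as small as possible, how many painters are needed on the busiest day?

Early-start (Item 1@1, Item 2@1, Item 3@1, Item 4@1, Item 5@1) gives peak 17: d1:17  d2:12  d3:7  d4:3  d5:0.
Shift Item 3→5, Item 5→3.
Schedule Item 1@1, Item 2@1, Item 3@5, Item 4@1, Item 5@3: d1:8  d2:8  d3:7  d4:7  d5:9 — peak 9.

9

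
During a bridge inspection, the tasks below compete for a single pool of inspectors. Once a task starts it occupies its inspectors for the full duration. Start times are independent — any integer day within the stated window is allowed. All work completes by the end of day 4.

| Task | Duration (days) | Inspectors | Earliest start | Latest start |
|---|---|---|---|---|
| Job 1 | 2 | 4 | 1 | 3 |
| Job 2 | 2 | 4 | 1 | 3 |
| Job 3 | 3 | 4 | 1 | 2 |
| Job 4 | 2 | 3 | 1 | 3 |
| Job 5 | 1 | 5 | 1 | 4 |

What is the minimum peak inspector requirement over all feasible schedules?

11

Early-start (Job 1@1, Job 2@1, Job 3@1, Job 4@1, Job 5@1) gives peak 20: d1:20  d2:15  d3:4  d4:0.
Shift Job 2→3, Job 5→4.
Schedule Job 1@1, Job 2@3, Job 3@1, Job 4@1, Job 5@4: d1:11  d2:11  d3:8  d4:9 — peak 11.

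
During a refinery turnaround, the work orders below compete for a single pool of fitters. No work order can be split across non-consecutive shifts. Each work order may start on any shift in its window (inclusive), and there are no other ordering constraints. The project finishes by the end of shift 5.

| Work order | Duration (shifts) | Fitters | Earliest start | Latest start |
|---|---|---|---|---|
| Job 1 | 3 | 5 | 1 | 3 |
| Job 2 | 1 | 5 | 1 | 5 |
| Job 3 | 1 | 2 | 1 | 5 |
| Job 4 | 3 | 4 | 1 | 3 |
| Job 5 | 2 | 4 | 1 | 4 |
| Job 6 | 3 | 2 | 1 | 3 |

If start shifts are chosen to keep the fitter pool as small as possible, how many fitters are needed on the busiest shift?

11

Early-start (Job 1@1, Job 2@1, Job 3@1, Job 4@1, Job 5@1, Job 6@1) gives peak 22: s1:22  s2:15  s3:11  s4:0  s5:0.
Shift Job 3→2, Job 4→2, Job 5→4, Job 6→3.
Schedule Job 1@1, Job 2@1, Job 3@2, Job 4@2, Job 5@4, Job 6@3: s1:10  s2:11  s3:11  s4:10  s5:6 — peak 11.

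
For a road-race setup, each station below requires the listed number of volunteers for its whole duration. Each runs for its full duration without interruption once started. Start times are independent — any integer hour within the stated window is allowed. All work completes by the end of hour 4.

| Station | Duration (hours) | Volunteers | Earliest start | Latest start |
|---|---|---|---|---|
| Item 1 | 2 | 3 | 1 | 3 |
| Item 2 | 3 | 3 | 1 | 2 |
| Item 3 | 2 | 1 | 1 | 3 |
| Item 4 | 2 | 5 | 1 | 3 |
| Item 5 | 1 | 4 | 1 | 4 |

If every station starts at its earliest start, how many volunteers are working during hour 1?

At early start, hour 1 has: Item 1, Item 2, Item 3, Item 4, Item 5.
Demand: 3 + 3 + 1 + 5 + 4 = 16.

16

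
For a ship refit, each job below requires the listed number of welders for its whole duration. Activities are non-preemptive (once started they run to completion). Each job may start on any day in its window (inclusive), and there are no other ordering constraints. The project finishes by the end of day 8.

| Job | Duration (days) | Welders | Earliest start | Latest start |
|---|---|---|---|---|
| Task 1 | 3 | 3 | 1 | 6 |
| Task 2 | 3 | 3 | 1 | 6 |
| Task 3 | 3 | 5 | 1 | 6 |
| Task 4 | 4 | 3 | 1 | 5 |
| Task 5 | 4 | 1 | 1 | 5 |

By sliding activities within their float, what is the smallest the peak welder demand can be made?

Early-start (Task 1@1, Task 2@1, Task 3@1, Task 4@1, Task 5@1) gives peak 15: d1:15  d2:15  d3:15  d4:4  d5:0  d6:0  d7:0  d8:0.
Shift Task 3→4, Task 4→5.
Schedule Task 1@1, Task 2@1, Task 3@4, Task 4@5, Task 5@1: d1:7  d2:7  d3:7  d4:6  d5:8  d6:8  d7:3  d8:3 — peak 8.

8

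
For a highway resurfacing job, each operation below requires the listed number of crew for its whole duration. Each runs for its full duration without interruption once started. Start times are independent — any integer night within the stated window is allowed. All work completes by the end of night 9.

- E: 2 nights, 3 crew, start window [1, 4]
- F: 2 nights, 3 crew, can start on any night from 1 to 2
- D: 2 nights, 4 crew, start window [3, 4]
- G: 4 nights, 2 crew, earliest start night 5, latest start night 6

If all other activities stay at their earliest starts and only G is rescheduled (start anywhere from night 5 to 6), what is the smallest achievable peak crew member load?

6

G@5: n1:6  n2:6  n3:4  n4:4  n5:2  n6:2  n7:2  n8:2  n9:0 → peak 6
G@6: n1:6  n2:6  n3:4  n4:4  n5:0  n6:2  n7:2  n8:2  n9:2 → peak 6
Best is G@5, peak 6.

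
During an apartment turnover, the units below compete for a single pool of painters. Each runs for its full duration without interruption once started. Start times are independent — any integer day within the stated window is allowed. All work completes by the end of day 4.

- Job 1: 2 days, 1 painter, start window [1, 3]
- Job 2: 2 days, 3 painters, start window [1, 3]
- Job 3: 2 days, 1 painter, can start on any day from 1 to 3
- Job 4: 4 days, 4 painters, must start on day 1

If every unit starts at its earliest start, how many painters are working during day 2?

9

At early start, day 2 has: Job 1, Job 2, Job 3, Job 4.
Demand: 1 + 3 + 1 + 4 = 9.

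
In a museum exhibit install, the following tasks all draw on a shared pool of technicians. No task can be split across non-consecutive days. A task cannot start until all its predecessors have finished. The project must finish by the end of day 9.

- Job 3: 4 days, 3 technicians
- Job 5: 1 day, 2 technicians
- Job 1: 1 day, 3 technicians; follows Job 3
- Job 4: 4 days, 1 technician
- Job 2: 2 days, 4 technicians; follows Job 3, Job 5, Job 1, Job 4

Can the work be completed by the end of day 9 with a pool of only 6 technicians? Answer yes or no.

yes

Schedule Job 3@1, Job 5@5, Job 1@6, Job 4@1, Job 2@7: d1:4  d2:4  d3:4  d4:4  d5:2  d6:3  d7:4  d8:4  d9:0 — peak 4 ≤ 6.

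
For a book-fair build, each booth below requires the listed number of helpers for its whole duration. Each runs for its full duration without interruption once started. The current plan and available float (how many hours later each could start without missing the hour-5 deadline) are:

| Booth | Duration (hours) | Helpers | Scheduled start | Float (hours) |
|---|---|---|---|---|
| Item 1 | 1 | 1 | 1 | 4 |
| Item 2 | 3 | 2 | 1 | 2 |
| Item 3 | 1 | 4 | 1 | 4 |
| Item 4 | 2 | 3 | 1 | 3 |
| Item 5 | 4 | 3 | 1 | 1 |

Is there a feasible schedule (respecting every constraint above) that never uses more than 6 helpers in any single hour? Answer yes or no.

Schedule Item 1@2, Item 2@1, Item 3@1, Item 4@4, Item 5@2: h1:6  h2:6  h3:5  h4:6  h5:6 — peak 6 ≤ 6.

yes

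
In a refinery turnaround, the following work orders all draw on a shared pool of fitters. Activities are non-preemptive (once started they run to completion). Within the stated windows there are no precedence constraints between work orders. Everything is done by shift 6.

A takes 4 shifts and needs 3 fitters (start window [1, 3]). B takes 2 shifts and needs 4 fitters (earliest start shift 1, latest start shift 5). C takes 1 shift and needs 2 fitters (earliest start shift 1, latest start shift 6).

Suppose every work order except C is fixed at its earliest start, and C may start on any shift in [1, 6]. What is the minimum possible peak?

7

C@1: s1:9  s2:7  s3:3  s4:3  s5:0  s6:0 → peak 9
C@2: s1:7  s2:9  s3:3  s4:3  s5:0  s6:0 → peak 9
C@3: s1:7  s2:7  s3:5  s4:3  s5:0  s6:0 → peak 7
C@4: s1:7  s2:7  s3:3  s4:5  s5:0  s6:0 → peak 7
C@5: s1:7  s2:7  s3:3  s4:3  s5:2  s6:0 → peak 7
C@6: s1:7  s2:7  s3:3  s4:3  s5:0  s6:2 → peak 7
Best is C@3, peak 7.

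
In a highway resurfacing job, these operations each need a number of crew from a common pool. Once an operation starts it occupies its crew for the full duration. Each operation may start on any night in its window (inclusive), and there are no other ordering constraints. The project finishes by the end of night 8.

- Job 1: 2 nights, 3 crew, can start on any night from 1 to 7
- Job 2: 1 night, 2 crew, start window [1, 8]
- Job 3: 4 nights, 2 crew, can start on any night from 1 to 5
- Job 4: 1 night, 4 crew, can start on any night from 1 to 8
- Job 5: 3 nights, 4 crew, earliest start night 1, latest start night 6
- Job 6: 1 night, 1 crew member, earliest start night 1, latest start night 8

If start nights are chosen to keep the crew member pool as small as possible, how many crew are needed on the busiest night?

5

Early-start (Job 1@1, Job 2@1, Job 3@1, Job 4@1, Job 5@1, Job 6@1) gives peak 16: n1:16  n2:9  n3:6  n4:2  n5:0  n6:0  n7:0  n8:0.
Shift Job 2→3, Job 4→5, Job 5→6, Job 6→3.
Schedule Job 1@1, Job 2@3, Job 3@1, Job 4@5, Job 5@6, Job 6@3: n1:5  n2:5  n3:5  n4:2  n5:4  n6:4  n7:4  n8:4 — peak 5.
Total crew member-nights = 33 over 8 nights ⇒ peak ≥ ⌈33/8⌉ = 5, so 5 is optimal.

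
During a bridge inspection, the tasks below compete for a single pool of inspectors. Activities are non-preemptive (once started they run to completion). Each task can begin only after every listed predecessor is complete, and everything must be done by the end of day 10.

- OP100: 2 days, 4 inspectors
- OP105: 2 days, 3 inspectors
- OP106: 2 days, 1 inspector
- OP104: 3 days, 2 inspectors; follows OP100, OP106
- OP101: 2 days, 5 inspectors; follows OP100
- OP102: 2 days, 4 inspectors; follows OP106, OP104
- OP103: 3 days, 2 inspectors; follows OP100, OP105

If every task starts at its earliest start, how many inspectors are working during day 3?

9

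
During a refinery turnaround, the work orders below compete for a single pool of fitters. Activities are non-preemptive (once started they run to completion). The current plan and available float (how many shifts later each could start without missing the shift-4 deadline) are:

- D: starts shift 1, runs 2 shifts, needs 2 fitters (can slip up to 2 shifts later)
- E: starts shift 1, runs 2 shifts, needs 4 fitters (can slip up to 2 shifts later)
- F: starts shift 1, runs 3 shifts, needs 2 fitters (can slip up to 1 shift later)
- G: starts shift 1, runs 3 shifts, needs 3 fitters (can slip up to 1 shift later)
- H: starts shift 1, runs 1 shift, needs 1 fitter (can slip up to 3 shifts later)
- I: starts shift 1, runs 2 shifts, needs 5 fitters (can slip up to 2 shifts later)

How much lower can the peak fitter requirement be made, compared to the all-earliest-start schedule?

Early-start peak: s1:17  s2:16  s3:5  s4:0 ⇒ 17.
Leveled (D@1, E@1, F@1, G@1, H@3, I@3): s1:11  s2:11  s3:11  s4:5 ⇒ 11.
Reduction 17 − 11 = 6.

6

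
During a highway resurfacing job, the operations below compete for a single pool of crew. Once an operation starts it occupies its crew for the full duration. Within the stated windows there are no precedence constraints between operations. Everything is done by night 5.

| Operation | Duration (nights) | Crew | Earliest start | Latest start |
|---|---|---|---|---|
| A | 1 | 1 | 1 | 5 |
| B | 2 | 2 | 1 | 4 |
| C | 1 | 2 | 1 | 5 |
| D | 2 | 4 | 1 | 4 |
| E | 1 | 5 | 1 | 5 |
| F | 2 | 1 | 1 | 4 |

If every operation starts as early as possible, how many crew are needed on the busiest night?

15

Early-start schedule: A@1, B@1, C@1, D@1, E@1, F@1.
Load per night: night 1: 15, night 2: 7, night 3: 0, night 4: 0, night 5: 0.
Peak is 15.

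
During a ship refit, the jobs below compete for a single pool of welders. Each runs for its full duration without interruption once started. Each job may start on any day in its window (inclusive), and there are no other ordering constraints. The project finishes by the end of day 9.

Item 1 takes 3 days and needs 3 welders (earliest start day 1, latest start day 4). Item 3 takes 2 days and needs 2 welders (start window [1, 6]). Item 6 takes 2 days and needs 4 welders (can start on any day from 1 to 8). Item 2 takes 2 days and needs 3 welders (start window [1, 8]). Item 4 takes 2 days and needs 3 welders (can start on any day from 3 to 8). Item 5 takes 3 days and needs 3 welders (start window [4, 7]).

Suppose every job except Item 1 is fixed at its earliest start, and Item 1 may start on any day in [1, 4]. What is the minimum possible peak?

Item 1@1: d1:12  d2:12  d3:6  d4:6  d5:3  d6:3  d7:0  d8:0  d9:0 → peak 12
Item 1@2: d1:9  d2:12  d3:6  d4:9  d5:3  d6:3  d7:0  d8:0  d9:0 → peak 12
Item 1@3: d1:9  d2:9  d3:6  d4:9  d5:6  d6:3  d7:0  d8:0  d9:0 → peak 9
Item 1@4: d1:9  d2:9  d3:3  d4:9  d5:6  d6:6  d7:0  d8:0  d9:0 → peak 9
Best is Item 1@3, peak 9.

9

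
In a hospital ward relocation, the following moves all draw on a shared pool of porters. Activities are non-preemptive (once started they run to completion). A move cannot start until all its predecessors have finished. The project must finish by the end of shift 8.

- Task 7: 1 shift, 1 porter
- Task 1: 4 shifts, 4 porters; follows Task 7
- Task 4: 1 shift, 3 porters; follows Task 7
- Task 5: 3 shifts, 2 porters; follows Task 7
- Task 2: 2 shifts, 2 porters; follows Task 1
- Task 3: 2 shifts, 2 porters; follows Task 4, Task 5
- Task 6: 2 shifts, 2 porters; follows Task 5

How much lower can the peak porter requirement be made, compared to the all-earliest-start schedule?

3

Early-start peak: s1:1  s2:9  s3:6  s4:6  s5:8  s6:6  s7:2  s8:0 ⇒ 9.
Leveled (Task 7@1, Task 1@2, Task 4@6, Task 5@2, Task 2@6, Task 3@7, Task 6@7): s1:1  s2:6  s3:6  s4:6  s5:4  s6:5  s7:6  s8:4 ⇒ 6.
Reduction 9 − 6 = 3.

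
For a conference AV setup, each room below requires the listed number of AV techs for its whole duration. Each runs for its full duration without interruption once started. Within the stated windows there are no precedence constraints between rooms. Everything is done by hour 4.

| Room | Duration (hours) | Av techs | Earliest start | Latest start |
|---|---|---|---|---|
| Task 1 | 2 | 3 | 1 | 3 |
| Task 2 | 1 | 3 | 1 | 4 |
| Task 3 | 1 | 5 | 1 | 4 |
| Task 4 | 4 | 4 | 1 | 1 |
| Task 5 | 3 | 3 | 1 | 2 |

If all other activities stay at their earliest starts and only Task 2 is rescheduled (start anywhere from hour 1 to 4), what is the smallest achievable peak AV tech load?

Task 2@1: h1:18  h2:10  h3:7  h4:4 → peak 18
Task 2@2: h1:15  h2:13  h3:7  h4:4 → peak 15
Task 2@3: h1:15  h2:10  h3:10  h4:4 → peak 15
Task 2@4: h1:15  h2:10  h3:7  h4:7 → peak 15
Best is Task 2@2, peak 15.

15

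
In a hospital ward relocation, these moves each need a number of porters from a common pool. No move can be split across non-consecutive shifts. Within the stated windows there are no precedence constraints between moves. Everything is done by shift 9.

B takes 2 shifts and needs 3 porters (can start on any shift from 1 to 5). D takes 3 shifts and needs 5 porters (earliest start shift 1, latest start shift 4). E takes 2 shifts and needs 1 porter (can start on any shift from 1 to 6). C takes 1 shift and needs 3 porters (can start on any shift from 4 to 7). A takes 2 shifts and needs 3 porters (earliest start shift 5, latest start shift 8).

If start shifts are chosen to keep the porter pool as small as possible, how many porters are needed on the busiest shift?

5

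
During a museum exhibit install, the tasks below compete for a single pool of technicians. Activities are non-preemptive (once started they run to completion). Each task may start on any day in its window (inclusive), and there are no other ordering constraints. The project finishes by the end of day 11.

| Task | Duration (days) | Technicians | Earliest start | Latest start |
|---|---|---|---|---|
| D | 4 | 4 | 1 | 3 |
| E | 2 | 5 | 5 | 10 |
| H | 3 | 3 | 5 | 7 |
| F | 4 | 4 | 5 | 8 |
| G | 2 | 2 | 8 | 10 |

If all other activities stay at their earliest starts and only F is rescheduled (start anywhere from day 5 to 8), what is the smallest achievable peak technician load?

F@5: d1:4  d2:4  d3:4  d4:4  d5:12  d6:12  d7:7  d8:6  d9:2  d10:0  d11:0 → peak 12
F@6: d1:4  d2:4  d3:4  d4:4  d5:8  d6:12  d7:7  d8:6  d9:6  d10:0  d11:0 → peak 12
F@7: d1:4  d2:4  d3:4  d4:4  d5:8  d6:8  d7:7  d8:6  d9:6  d10:4  d11:0 → peak 8
F@8: d1:4  d2:4  d3:4  d4:4  d5:8  d6:8  d7:3  d8:6  d9:6  d10:4  d11:4 → peak 8
Best is F@7, peak 8.

8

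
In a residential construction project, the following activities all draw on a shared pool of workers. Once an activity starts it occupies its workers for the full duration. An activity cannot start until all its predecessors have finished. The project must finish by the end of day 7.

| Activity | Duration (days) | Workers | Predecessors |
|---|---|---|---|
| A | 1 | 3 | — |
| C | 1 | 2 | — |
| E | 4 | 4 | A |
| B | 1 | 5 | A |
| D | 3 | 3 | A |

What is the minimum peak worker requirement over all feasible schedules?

Early-start (A@1, C@1, E@2, B@2, D@2) gives peak 12: d1:5  d2:12  d3:7  d4:7  d5:4  d6:0  d7:0.
Shift B→6.
Schedule A@1, C@1, E@2, B@6, D@2: d1:5  d2:7  d3:7  d4:7  d5:4  d6:5  d7:0 — peak 7.

7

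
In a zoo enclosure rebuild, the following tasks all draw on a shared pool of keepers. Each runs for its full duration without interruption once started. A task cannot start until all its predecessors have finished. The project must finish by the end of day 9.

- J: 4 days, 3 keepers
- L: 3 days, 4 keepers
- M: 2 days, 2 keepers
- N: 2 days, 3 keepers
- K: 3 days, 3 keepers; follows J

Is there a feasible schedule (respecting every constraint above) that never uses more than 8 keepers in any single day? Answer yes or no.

yes

Schedule J@1, L@1, M@4, N@5, K@6: d1:7  d2:7  d3:7  d4:5  d5:5  d6:6  d7:3  d8:3  d9:0 — peak 7 ≤ 8.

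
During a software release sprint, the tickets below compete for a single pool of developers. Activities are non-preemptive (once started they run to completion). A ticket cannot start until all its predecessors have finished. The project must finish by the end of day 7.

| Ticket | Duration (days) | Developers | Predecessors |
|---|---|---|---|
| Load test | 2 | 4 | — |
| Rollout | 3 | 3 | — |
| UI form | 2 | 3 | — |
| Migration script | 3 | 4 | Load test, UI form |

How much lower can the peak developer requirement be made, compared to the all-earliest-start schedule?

Early-start peak: d1:10  d2:10  d3:7  d4:4  d5:4  d6:0  d7:0 ⇒ 10.
Leveled (Load test@1, Rollout@1, UI form@3, Migration script@5): d1:7  d2:7  d3:6  d4:3  d5:4  d6:4  d7:4 ⇒ 7.
Reduction 10 − 7 = 3.

3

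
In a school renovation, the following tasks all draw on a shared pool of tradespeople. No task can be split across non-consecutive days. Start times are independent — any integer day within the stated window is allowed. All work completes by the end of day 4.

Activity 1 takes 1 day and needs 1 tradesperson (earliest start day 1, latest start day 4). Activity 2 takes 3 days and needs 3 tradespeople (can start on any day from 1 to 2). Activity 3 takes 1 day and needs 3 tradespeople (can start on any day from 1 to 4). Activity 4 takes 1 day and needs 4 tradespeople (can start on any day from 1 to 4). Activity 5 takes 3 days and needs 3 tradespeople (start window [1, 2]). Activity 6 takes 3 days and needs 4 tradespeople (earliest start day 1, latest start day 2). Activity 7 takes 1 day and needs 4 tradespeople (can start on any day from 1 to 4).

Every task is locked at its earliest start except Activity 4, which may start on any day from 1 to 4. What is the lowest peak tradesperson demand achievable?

18

Activity 4@1: d1:22  d2:10  d3:10  d4:0 → peak 22
Activity 4@2: d1:18  d2:14  d3:10  d4:0 → peak 18
Activity 4@3: d1:18  d2:10  d3:14  d4:0 → peak 18
Activity 4@4: d1:18  d2:10  d3:10  d4:4 → peak 18
Best is Activity 4@2, peak 18.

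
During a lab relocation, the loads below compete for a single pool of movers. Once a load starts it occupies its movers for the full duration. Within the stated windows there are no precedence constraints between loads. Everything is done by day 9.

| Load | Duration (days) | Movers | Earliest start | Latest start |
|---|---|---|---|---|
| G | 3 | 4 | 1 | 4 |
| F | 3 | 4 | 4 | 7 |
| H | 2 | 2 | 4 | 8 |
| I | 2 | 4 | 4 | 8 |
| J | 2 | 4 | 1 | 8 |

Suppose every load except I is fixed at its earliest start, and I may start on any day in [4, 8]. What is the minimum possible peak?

8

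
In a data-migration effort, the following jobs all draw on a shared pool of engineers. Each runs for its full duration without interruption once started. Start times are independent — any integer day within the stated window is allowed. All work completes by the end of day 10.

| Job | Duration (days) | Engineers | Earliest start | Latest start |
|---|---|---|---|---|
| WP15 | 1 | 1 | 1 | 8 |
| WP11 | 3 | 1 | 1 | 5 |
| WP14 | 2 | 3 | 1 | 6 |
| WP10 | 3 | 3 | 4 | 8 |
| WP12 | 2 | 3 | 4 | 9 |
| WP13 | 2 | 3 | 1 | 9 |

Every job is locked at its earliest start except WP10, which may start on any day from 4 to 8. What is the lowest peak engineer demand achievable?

8

WP10@4: d1:8  d2:7  d3:1  d4:6  d5:6  d6:3  d7:0  d8:0  d9:0  d10:0 → peak 8
WP10@5: d1:8  d2:7  d3:1  d4:3  d5:6  d6:3  d7:3  d8:0  d9:0  d10:0 → peak 8
WP10@6: d1:8  d2:7  d3:1  d4:3  d5:3  d6:3  d7:3  d8:3  d9:0  d10:0 → peak 8
WP10@7: d1:8  d2:7  d3:1  d4:3  d5:3  d6:0  d7:3  d8:3  d9:3  d10:0 → peak 8
WP10@8: d1:8  d2:7  d3:1  d4:3  d5:3  d6:0  d7:0  d8:3  d9:3  d10:3 → peak 8
Best is WP10@4, peak 8.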